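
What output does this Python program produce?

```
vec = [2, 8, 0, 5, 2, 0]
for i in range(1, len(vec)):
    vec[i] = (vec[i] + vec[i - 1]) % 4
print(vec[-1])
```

1

i=1: vec[1] = (8+2)%4 = 2 → [2, 2, 0, 5, 2, 0]
i=2: vec[2] = (0+2)%4 = 2 → [2, 2, 2, 5, 2, 0]
i=3: vec[3] = (5+2)%4 = 3 → [2, 2, 2, 3, 2, 0]
i=4: vec[4] = (2+3)%4 = 1 → [2, 2, 2, 3, 1, 0]
i=5: vec[5] = (0+1)%4 = 1 → [2, 2, 2, 3, 1, 1]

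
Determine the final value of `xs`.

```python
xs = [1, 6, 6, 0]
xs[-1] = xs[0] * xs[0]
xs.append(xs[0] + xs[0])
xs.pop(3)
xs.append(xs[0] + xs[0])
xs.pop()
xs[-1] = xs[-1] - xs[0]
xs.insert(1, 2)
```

xs[-1] = xs[0]*xs[0] = 1*1 = 1 → [1, 6, 6, 1]
append xs[0]+xs[0] = 1+1 = 2 → [1, 6, 6, 1, 2]
pop(3) removes 1 → [1, 6, 6, 2]
append xs[0]+xs[0] = 1+1 = 2 → [1, 6, 6, 2, 2]
pop() removes 2 → [1, 6, 6, 2]
xs[-1] = xs[-1]-xs[0] = 2-1 = 1 → [1, 6, 6, 1]
insert 2 at 1 → [1, 2, 6, 6, 1]

[1, 2, 6, 6, 1]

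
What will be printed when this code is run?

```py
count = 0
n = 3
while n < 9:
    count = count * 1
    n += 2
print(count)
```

0

n=3: count = 0*1 = 0
n=5: count = 0*1 = 0
n=7: count = 0*1 = 0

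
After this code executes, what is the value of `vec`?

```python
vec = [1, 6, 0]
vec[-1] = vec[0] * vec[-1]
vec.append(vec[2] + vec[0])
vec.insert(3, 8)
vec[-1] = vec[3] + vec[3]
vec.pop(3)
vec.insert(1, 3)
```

vec[-1] = vec[0]*vec[-1] = 1*0 = 0 → [1, 6, 0]
append vec[2]+vec[0] = 0+1 = 1 → [1, 6, 0, 1]
insert 8 at 3 → [1, 6, 0, 8, 1]
vec[-1] = vec[3]+vec[3] = 8+8 = 16 → [1, 6, 0, 8, 16]
pop(3) removes 8 → [1, 6, 0, 16]
insert 3 at 1 → [1, 3, 6, 0, 16]

[1, 3, 6, 0, 16]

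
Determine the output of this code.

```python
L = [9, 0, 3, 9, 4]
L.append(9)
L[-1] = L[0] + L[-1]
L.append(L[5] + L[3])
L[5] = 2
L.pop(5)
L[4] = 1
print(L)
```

append 9 → [9, 0, 3, 9, 4, 9]
L[-1] = L[0]+L[-1] = 9+9 = 18 → [9, 0, 3, 9, 4, 18]
append L[5]+L[3] = 18+9 = 27 → [9, 0, 3, 9, 4, 18, 27]
L[5] = 2 → [9, 0, 3, 9, 4, 2, 27]
pop(5) removes 2 → [9, 0, 3, 9, 4, 27]
L[4] = 1 → [9, 0, 3, 9, 1, 27]

[9, 0, 3, 9, 1, 27]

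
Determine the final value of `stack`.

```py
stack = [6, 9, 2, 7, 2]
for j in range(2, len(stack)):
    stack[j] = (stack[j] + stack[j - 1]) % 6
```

[6, 9, 5, 0, 2]

j=2: stack[2] = (2+9)%6 = 5 → [6, 9, 5, 7, 2]
j=3: stack[3] = (7+5)%6 = 0 → [6, 9, 5, 0, 2]
j=4: stack[4] = (2+0)%6 = 2 → [6, 9, 5, 0, 2]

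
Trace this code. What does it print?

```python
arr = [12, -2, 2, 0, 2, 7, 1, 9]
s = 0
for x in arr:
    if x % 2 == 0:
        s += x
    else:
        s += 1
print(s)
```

17

x=12: even, s = 0+12 = 12
x=-2: even, s = 12+(-2) = 10
x=2: even, s = 10+2 = 12
x=0: even, s = 12+0 = 12
x=2: even, s = 12+2 = 14
x=7: not even, s = 14+1 = 15
x=1: not even, s = 15+1 = 16
x=9: not even, s = 16+1 = 17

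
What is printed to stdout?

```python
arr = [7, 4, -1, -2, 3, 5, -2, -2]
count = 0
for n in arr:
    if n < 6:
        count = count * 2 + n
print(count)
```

n=7: not <6
n=4: <6, count = 0*2+4 = 4
n=-1: <6, count = 4*2+(-1) = 7
n=-2: <6, count = 7*2+(-2) = 12
n=3: <6, count = 12*2+3 = 27
n=5: <6, count = 27*2+5 = 59
n=-2: <6, count = 59*2+(-2) = 116
n=-2: <6, count = 116*2+(-2) = 230

230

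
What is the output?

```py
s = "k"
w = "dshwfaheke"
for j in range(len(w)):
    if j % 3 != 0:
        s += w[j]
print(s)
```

kshfaek

j=0: skip
j=1: add 's' → 'ks'
j=2: add 'h' → 'ksh'
j=3: skip
j=4: add 'f' → 'kshf'
j=5: add 'a' → 'kshfa'
j=6: skip
j=7: add 'e' → 'kshfae'
j=8: add 'k' → 'kshfaek'
j=9: skip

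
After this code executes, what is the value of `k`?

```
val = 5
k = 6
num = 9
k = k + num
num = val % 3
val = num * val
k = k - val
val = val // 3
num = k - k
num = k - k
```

k = 6+9 = 15
num = 5%3 = 2
val = 2*5 = 10
k = 15-10 = 5
val = 10//3 = 3
num = 5-5 = 0
num = 5-5 = 0

5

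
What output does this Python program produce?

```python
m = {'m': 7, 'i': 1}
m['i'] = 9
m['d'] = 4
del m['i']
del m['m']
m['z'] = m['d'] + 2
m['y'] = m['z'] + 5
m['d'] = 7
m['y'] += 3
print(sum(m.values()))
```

27

m['i'] = 9 → {'m': 7, 'i': 9}
m['d'] = 4 → {'m': 7, 'i': 9, 'd': 4}
del 'i' → {'m': 7, 'd': 4}
del 'm' → {'d': 4}
m['z'] = m['d']+2 = 6 → {'d': 4, 'z': 6}
m['y'] = m['z']+5 = 11 → {'d': 4, 'z': 6, 'y': 11}
m['d'] = 7 → {'d': 7, 'z': 6, 'y': 11}
m['y'] = 11+3 = 14 → {'d': 7, 'z': 6, 'y': 14}
sum of values = 27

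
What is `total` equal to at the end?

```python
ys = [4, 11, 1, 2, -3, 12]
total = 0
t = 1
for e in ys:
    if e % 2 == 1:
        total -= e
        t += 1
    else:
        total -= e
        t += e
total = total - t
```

-49

e=4: not odd, total = 0-4 = -4; t=5
e=11: odd, total = (-4)-11 = -15; t=6
e=1: odd, total = (-15)-1 = -16; t=7
e=2: not odd, total = (-16)-2 = -18; t=9
e=-3: odd, total = (-18)-(-3) = -15; t=10
e=12: not odd, total = (-15)-12 = -27; t=22
total-t = (-27)-22 = -49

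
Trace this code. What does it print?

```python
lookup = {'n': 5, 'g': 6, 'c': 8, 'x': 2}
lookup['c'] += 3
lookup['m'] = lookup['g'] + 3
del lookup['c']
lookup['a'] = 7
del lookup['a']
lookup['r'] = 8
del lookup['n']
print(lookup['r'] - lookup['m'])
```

lookup['c'] = 8+3 = 11 → {'n': 5, 'g': 6, 'c': 11, 'x': 2}
lookup['m'] = lookup['g']+3 = 9 → {'n': 5, 'g': 6, 'c': 11, 'x': 2, 'm': 9}
del 'c' → {'n': 5, 'g': 6, 'x': 2, 'm': 9}
lookup['a'] = 7 → {'n': 5, 'g': 6, 'x': 2, 'm': 9, 'a': 7}
del 'a' → {'n': 5, 'g': 6, 'x': 2, 'm': 9}
lookup['r'] = 8 → {'n': 5, 'g': 6, 'x': 2, 'm': 9, 'r': 8}
del 'n' → {'g': 6, 'x': 2, 'm': 9, 'r': 8}
lookup['r']-lookup['m'] = 8-9 = -1

-1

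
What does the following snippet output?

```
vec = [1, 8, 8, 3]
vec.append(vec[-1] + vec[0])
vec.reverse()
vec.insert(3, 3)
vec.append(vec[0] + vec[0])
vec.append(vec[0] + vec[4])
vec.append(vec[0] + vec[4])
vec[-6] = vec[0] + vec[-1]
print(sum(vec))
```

append vec[-1]+vec[0] = 3+1 = 4 → [1, 8, 8, 3, 4]
reverse → [4, 3, 8, 8, 1]
insert 3 at 3 → [4, 3, 8, 3, 8, 1]
append vec[0]+vec[0] = 4+4 = 8 → [4, 3, 8, 3, 8, 1, 8]
append vec[0]+vec[4] = 4+8 = 12 → [4, 3, 8, 3, 8, 1, 8, 12]
append vec[0]+vec[4] = 4+8 = 12 → [4, 3, 8, 3, 8, 1, 8, 12, 12]
vec[-6] = vec[0]+vec[-1] = 4+12 = 16 → [4, 3, 8, 16, 8, 1, 8, 12, 12]
sum = 72

72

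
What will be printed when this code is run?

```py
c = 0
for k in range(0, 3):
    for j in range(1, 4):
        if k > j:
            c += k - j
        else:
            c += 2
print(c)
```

17

k=0,j=1: not 0>1, c = 0+2 = 2
k=0,j=2: not 0>2, c = 2+2 = 4
k=0,j=3: not 0>3, c = 4+2 = 6
k=1,j=1: not 1>1, c = 6+2 = 8
k=1,j=2: not 1>2, c = 8+2 = 10
k=1,j=3: not 1>3, c = 10+2 = 12
k=2,j=1: 2>1, c = 12+1 = 13
k=2,j=2: not 2>2, c = 13+2 = 15
k=2,j=3: not 2>3, c = 15+2 = 17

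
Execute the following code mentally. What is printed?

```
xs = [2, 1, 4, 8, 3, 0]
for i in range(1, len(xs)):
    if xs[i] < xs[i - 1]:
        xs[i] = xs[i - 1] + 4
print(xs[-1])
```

22

i=1: 1<2, xs[1] = 2+4 = 6 → [2, 6, 4, 8, 3, 0]
i=2: 4<6, xs[2] = 6+4 = 10 → [2, 6, 10, 8, 3, 0]
i=3: 8<10, xs[3] = 10+4 = 14 → [2, 6, 10, 14, 3, 0]
i=4: 3<14, xs[4] = 14+4 = 18 → [2, 6, 10, 14, 18, 0]
i=5: 0<18, xs[5] = 18+4 = 22 → [2, 6, 10, 14, 18, 22]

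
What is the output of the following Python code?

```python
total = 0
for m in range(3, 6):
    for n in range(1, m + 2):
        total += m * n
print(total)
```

m=3,n=1: total = 0+3 = 3
m=3,n=2: total = 3+6 = 9
m=3,n=3: total = 9+9 = 18
m=3,n=4: total = 18+12 = 30
m=4,n=1: total = 30+4 = 34
m=4,n=2: total = 34+8 = 42
m=4,n=3: total = 42+12 = 54
m=4,n=4: total = 54+16 = 70
m=4,n=5: total = 70+20 = 90
m=5,n=1: total = 90+5 = 95
m=5,n=2: total = 95+10 = 105
m=5,n=3: total = 105+15 = 120
m=5,n=4: total = 120+20 = 140
m=5,n=5: total = 140+25 = 165
m=5,n=6: total = 165+30 = 195

195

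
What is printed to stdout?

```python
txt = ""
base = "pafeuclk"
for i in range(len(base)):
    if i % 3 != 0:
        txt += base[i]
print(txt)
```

i=0: skip
i=1: add 'a' → 'a'
i=2: add 'f' → 'af'
i=3: skip
i=4: add 'u' → 'afu'
i=5: add 'c' → 'afuc'
i=6: skip
i=7: add 'k' → 'afuck'

afuck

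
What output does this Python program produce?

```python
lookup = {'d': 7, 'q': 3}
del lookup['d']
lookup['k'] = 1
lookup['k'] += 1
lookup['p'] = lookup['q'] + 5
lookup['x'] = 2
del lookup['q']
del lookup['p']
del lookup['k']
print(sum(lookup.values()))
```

del 'd' → {'q': 3}
lookup['k'] = 1 → {'q': 3, 'k': 1}
lookup['k'] = 1+1 = 2 → {'q': 3, 'k': 2}
lookup['p'] = lookup['q']+5 = 8 → {'q': 3, 'k': 2, 'p': 8}
lookup['x'] = 2 → {'q': 3, 'k': 2, 'p': 8, 'x': 2}
del 'q' → {'k': 2, 'p': 8, 'x': 2}
del 'p' → {'k': 2, 'x': 2}
del 'k' → {'x': 2}
sum of values = 2

2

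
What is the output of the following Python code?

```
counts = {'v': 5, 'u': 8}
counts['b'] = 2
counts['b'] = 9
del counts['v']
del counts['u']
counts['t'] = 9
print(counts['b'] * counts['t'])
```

counts['b'] = 2 → {'v': 5, 'u': 8, 'b': 2}
counts['b'] = 9 → {'v': 5, 'u': 8, 'b': 9}
del 'v' → {'u': 8, 'b': 9}
del 'u' → {'b': 9}
counts['t'] = 9 → {'b': 9, 't': 9}
counts['b']*counts['t'] = 9*9 = 81

81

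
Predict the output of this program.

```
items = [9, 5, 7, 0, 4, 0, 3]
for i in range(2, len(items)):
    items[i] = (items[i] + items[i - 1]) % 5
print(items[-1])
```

i=2: items[2] = (7+5)%5 = 2 → [9, 5, 2, 0, 4, 0, 3]
i=3: items[3] = (0+2)%5 = 2 → [9, 5, 2, 2, 4, 0, 3]
i=4: items[4] = (4+2)%5 = 1 → [9, 5, 2, 2, 1, 0, 3]
i=5: items[5] = (0+1)%5 = 1 → [9, 5, 2, 2, 1, 1, 3]
i=6: items[6] = (3+1)%5 = 4 → [9, 5, 2, 2, 1, 1, 4]

4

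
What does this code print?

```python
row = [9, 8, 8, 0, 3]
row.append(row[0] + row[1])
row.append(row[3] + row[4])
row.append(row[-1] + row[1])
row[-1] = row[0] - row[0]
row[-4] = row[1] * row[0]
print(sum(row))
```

117

append row[0]+row[1] = 9+8 = 17 → [9, 8, 8, 0, 3, 17]
append row[3]+row[4] = 0+3 = 3 → [9, 8, 8, 0, 3, 17, 3]
append row[-1]+row[1] = 3+8 = 11 → [9, 8, 8, 0, 3, 17, 3, 11]
row[-1] = row[0]-row[0] = 9-9 = 0 → [9, 8, 8, 0, 3, 17, 3, 0]
row[-4] = row[1]*row[0] = 8*9 = 72 → [9, 8, 8, 0, 72, 17, 3, 0]
sum = 117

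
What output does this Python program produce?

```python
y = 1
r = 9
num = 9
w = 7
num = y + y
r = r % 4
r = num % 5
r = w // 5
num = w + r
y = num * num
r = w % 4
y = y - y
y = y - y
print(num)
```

num = 1+1 = 2
r = 9%4 = 1
r = 2%5 = 2
r = 7//5 = 1
num = 7+1 = 8
y = 8*8 = 64
r = 7%4 = 3
y = 64-64 = 0
y = 0-0 = 0

8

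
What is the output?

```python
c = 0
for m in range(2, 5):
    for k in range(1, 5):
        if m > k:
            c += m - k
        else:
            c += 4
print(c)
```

m=2,k=1: 2>1, c = 0+1 = 1
m=2,k=2: not 2>2, c = 1+4 = 5
m=2,k=3: not 2>3, c = 5+4 = 9
m=2,k=4: not 2>4, c = 9+4 = 13
m=3,k=1: 3>1, c = 13+2 = 15
m=3,k=2: 3>2, c = 15+1 = 16
m=3,k=3: not 3>3, c = 16+4 = 20
m=3,k=4: not 3>4, c = 20+4 = 24
m=4,k=1: 4>1, c = 24+3 = 27
m=4,k=2: 4>2, c = 27+2 = 29
m=4,k=3: 4>3, c = 29+1 = 30
m=4,k=4: not 4>4, c = 30+4 = 34

34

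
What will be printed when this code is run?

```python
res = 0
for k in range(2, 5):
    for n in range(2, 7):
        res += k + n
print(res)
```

105

k=2,n=2: res = 0+4 = 4
k=2,n=3: res = 4+5 = 9
k=2,n=4: res = 9+6 = 15
k=2,n=5: res = 15+7 = 22
k=2,n=6: res = 22+8 = 30
k=3,n=2: res = 30+5 = 35
k=3,n=3: res = 35+6 = 41
k=3,n=4: res = 41+7 = 48
k=3,n=5: res = 48+8 = 56
k=3,n=6: res = 56+9 = 65
k=4,n=2: res = 65+6 = 71
k=4,n=3: res = 71+7 = 78
k=4,n=4: res = 78+8 = 86
k=4,n=5: res = 86+9 = 95
k=4,n=6: res = 95+10 = 105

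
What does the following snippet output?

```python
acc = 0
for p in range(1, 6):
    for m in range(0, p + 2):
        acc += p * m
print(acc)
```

210

p=1,m=0: acc = 0+0 = 0
p=1,m=1: acc = 0+1 = 1
p=1,m=2: acc = 1+2 = 3
p=2,m=0: acc = 3+0 = 3
p=2,m=1: acc = 3+2 = 5
p=2,m=2: acc = 5+4 = 9
p=2,m=3: acc = 9+6 = 15
p=3,m=0: acc = 15+0 = 15
p=3,m=1: acc = 15+3 = 18
p=3,m=2: acc = 18+6 = 24
p=3,m=3: acc = 24+9 = 33
p=3,m=4: acc = 33+12 = 45
p=4,m=0: acc = 45+0 = 45
p=4,m=1: acc = 45+4 = 49
p=4,m=2: acc = 49+8 = 57
p=4,m=3: acc = 57+12 = 69
p=4,m=4: acc = 69+16 = 85
p=4,m=5: acc = 85+20 = 105
p=5,m=0: acc = 105+0 = 105
p=5,m=1: acc = 105+5 = 110
p=5,m=2: acc = 110+10 = 120
p=5,m=3: acc = 120+15 = 135
p=5,m=4: acc = 135+20 = 155
p=5,m=5: acc = 155+25 = 180
p=5,m=6: acc = 180+30 = 210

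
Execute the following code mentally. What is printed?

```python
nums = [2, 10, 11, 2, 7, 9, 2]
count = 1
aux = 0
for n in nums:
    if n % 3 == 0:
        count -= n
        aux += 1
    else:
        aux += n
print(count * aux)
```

-280

n=2: not %3==0; aux=2
n=10: not %3==0; aux=12
n=11: not %3==0; aux=23
n=2: not %3==0; aux=25
n=7: not %3==0; aux=32
n=9: %3==0, count = 1-9 = -8; aux=33
n=2: not %3==0; aux=35
count*aux = (-8)*35 = -280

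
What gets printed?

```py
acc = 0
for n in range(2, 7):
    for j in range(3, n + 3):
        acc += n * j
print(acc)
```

445

n=2,j=3: acc = 0+6 = 6
n=2,j=4: acc = 6+8 = 14
n=3,j=3: acc = 14+9 = 23
n=3,j=4: acc = 23+12 = 35
n=3,j=5: acc = 35+15 = 50
n=4,j=3: acc = 50+12 = 62
n=4,j=4: acc = 62+16 = 78
n=4,j=5: acc = 78+20 = 98
n=4,j=6: acc = 98+24 = 122
n=5,j=3: acc = 122+15 = 137
n=5,j=4: acc = 137+20 = 157
n=5,j=5: acc = 157+25 = 182
n=5,j=6: acc = 182+30 = 212
n=5,j=7: acc = 212+35 = 247
n=6,j=3: acc = 247+18 = 265
n=6,j=4: acc = 265+24 = 289
n=6,j=5: acc = 289+30 = 319
n=6,j=6: acc = 319+36 = 355
n=6,j=7: acc = 355+42 = 397
n=6,j=8: acc = 397+48 = 445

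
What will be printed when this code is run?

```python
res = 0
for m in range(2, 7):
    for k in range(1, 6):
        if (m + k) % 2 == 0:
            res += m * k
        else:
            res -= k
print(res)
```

m=2,k=1: odd sum, res = 0-1 = -1
m=2,k=2: even sum, res = (-1)+4 = 3
m=2,k=3: odd sum, res = 3-3 = 0
m=2,k=4: even sum, res = 0+8 = 8
m=2,k=5: odd sum, res = 8-5 = 3
m=3,k=1: even sum, res = 3+3 = 6
m=3,k=2: odd sum, res = 6-2 = 4
m=3,k=3: even sum, res = 4+9 = 13
m=3,k=4: odd sum, res = 13-4 = 9
m=3,k=5: even sum, res = 9+15 = 24
m=4,k=1: odd sum, res = 24-1 = 23
m=4,k=2: even sum, res = 23+8 = 31
m=4,k=3: odd sum, res = 31-3 = 28
m=4,k=4: even sum, res = 28+16 = 44
m=4,k=5: odd sum, res = 44-5 = 39
m=5,k=1: even sum, res = 39+5 = 44
m=5,k=2: odd sum, res = 44-2 = 42
m=5,k=3: even sum, res = 42+15 = 57
m=5,k=4: odd sum, res = 57-4 = 53
m=5,k=5: even sum, res = 53+25 = 78
m=6,k=1: odd sum, res = 78-1 = 77
m=6,k=2: even sum, res = 77+12 = 89
m=6,k=3: odd sum, res = 89-3 = 86
m=6,k=4: even sum, res = 86+24 = 110
m=6,k=5: odd sum, res = 110-5 = 105

105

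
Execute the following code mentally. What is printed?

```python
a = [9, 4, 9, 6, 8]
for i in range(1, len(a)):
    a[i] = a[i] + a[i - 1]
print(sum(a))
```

108

i=1: a[1] = 4+9 = 13 → [9, 13, 9, 6, 8]
i=2: a[2] = 9+13 = 22 → [9, 13, 22, 6, 8]
i=3: a[3] = 6+22 = 28 → [9, 13, 22, 28, 8]
i=4: a[4] = 8+28 = 36 → [9, 13, 22, 28, 36]
sum = 108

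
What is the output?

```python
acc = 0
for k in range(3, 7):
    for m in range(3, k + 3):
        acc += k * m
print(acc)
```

431

k=3,m=3: acc = 0+9 = 9
k=3,m=4: acc = 9+12 = 21
k=3,m=5: acc = 21+15 = 36
k=4,m=3: acc = 36+12 = 48
k=4,m=4: acc = 48+16 = 64
k=4,m=5: acc = 64+20 = 84
k=4,m=6: acc = 84+24 = 108
k=5,m=3: acc = 108+15 = 123
k=5,m=4: acc = 123+20 = 143
k=5,m=5: acc = 143+25 = 168
k=5,m=6: acc = 168+30 = 198
k=5,m=7: acc = 198+35 = 233
k=6,m=3: acc = 233+18 = 251
k=6,m=4: acc = 251+24 = 275
k=6,m=5: acc = 275+30 = 305
k=6,m=6: acc = 305+36 = 341
k=6,m=7: acc = 341+42 = 383
k=6,m=8: acc = 383+48 = 431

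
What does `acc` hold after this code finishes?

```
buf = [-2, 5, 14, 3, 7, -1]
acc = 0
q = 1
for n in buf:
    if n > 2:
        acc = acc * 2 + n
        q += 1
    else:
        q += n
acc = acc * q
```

n=-2: not >2; q=-1
n=5: >2, acc = 0*2+5 = 5; q=0
n=14: >2, acc = 5*2+14 = 24; q=1
n=3: >2, acc = 24*2+3 = 51; q=2
n=7: >2, acc = 51*2+7 = 109; q=3
n=-1: not >2; q=2
acc*q = 109*2 = 218

218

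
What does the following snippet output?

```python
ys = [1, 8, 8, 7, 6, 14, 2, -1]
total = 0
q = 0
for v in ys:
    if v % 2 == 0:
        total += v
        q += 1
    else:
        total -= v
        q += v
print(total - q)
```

v=1: not even, total = 0-1 = -1; q=1
v=8: even, total = (-1)+8 = 7; q=2
v=8: even, total = 7+8 = 15; q=3
v=7: not even, total = 15-7 = 8; q=10
v=6: even, total = 8+6 = 14; q=11
v=14: even, total = 14+14 = 28; q=12
v=2: even, total = 28+2 = 30; q=13
v=-1: not even, total = 30-(-1) = 31; q=12
total-q = 31-12 = 19

19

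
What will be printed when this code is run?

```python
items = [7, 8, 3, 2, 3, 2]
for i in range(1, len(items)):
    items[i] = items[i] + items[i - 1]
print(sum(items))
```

i=1: items[1] = 8+7 = 15 → [7, 15, 3, 2, 3, 2]
i=2: items[2] = 3+15 = 18 → [7, 15, 18, 2, 3, 2]
i=3: items[3] = 2+18 = 20 → [7, 15, 18, 20, 3, 2]
i=4: items[4] = 3+20 = 23 → [7, 15, 18, 20, 23, 2]
i=5: items[5] = 2+23 = 25 → [7, 15, 18, 20, 23, 25]
sum = 108

108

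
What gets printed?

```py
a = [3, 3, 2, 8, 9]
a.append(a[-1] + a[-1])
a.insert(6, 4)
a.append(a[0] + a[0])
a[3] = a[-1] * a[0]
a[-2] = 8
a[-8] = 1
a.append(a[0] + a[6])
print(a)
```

[1, 3, 2, 18, 9, 18, 8, 6, 9]

append a[-1]+a[-1] = 9+9 = 18 → [3, 3, 2, 8, 9, 18]
insert 4 at 6 → [3, 3, 2, 8, 9, 18, 4]
append a[0]+a[0] = 3+3 = 6 → [3, 3, 2, 8, 9, 18, 4, 6]
a[3] = a[-1]*a[0] = 6*3 = 18 → [3, 3, 2, 18, 9, 18, 4, 6]
a[-2] = 8 → [3, 3, 2, 18, 9, 18, 8, 6]
a[-8] = 1 → [1, 3, 2, 18, 9, 18, 8, 6]
append a[0]+a[6] = 1+8 = 9 → [1, 3, 2, 18, 9, 18, 8, 6, 9]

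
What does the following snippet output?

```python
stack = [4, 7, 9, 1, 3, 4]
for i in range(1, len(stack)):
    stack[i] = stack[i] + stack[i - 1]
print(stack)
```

i=1: stack[1] = 7+4 = 11 → [4, 11, 9, 1, 3, 4]
i=2: stack[2] = 9+11 = 20 → [4, 11, 20, 1, 3, 4]
i=3: stack[3] = 1+20 = 21 → [4, 11, 20, 21, 3, 4]
i=4: stack[4] = 3+21 = 24 → [4, 11, 20, 21, 24, 4]
i=5: stack[5] = 4+24 = 28 → [4, 11, 20, 21, 24, 28]

[4, 11, 20, 21, 24, 28]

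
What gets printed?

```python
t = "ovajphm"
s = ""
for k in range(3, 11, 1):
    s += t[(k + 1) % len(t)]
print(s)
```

phmovajp

k=3: add t[4]='p' → 'p'
k=4: add t[5]='h' → 'ph'
k=5: add t[6]='m' → 'phm'
k=6: add t[0]='o' → 'phmo'
k=7: add t[1]='v' → 'phmov'
k=8: add t[2]='a' → 'phmova'
k=9: add t[3]='j' → 'phmovaj'
k=10: add t[4]='p' → 'phmovajp'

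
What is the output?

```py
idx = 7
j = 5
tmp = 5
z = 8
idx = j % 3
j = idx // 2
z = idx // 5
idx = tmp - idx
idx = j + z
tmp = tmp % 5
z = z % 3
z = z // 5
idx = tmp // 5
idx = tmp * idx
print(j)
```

idx = 5%3 = 2
j = 2//2 = 1
z = 2//5 = 0
idx = 5-2 = 3
idx = 1+0 = 1
tmp = 5%5 = 0
z = 0%3 = 0
z = 0//5 = 0
idx = 0//5 = 0
idx = 0*0 = 0

1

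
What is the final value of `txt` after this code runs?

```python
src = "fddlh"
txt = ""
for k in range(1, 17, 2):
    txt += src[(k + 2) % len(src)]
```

'lfdhdlfd'

k=1: add src[3]='l' → 'l'
k=3: add src[0]='f' → 'lf'
k=5: add src[2]='d' → 'lfd'
k=7: add src[4]='h' → 'lfdh'
k=9: add src[1]='d' → 'lfdhd'
k=11: add src[3]='l' → 'lfdhdl'
k=13: add src[0]='f' → 'lfdhdlf'
k=15: add src[2]='d' → 'lfdhdlfd'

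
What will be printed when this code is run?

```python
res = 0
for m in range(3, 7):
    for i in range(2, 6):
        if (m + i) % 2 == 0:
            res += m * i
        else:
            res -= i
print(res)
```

96

m=3,i=2: odd sum, res = 0-2 = -2
m=3,i=3: even sum, res = (-2)+9 = 7
m=3,i=4: odd sum, res = 7-4 = 3
m=3,i=5: even sum, res = 3+15 = 18
m=4,i=2: even sum, res = 18+8 = 26
m=4,i=3: odd sum, res = 26-3 = 23
m=4,i=4: even sum, res = 23+16 = 39
m=4,i=5: odd sum, res = 39-5 = 34
m=5,i=2: odd sum, res = 34-2 = 32
m=5,i=3: even sum, res = 32+15 = 47
m=5,i=4: odd sum, res = 47-4 = 43
m=5,i=5: even sum, res = 43+25 = 68
m=6,i=2: even sum, res = 68+12 = 80
m=6,i=3: odd sum, res = 80-3 = 77
m=6,i=4: even sum, res = 77+24 = 101
m=6,i=5: odd sum, res = 101-5 = 96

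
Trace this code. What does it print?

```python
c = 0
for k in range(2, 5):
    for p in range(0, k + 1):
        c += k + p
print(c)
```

57

k=2,p=0: c = 0+2 = 2
k=2,p=1: c = 2+3 = 5
k=2,p=2: c = 5+4 = 9
k=3,p=0: c = 9+3 = 12
k=3,p=1: c = 12+4 = 16
k=3,p=2: c = 16+5 = 21
k=3,p=3: c = 21+6 = 27
k=4,p=0: c = 27+4 = 31
k=4,p=1: c = 31+5 = 36
k=4,p=2: c = 36+6 = 42
k=4,p=3: c = 42+7 = 49
k=4,p=4: c = 49+8 = 57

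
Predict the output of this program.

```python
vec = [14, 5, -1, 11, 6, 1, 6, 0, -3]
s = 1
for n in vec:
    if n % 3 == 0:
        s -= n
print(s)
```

-8

n=14: not %3==0
n=5: not %3==0
n=-1: not %3==0
n=11: not %3==0
n=6: %3==0, s = 1-6 = -5
n=1: not %3==0
n=6: %3==0, s = (-5)-6 = -11
n=0: %3==0, s = (-11)-0 = -11
n=-3: %3==0, s = (-11)-(-3) = -8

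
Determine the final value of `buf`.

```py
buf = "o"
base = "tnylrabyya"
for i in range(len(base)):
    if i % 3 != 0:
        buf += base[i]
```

'onyrayy'

i=0: skip
i=1: add 'n' → 'on'
i=2: add 'y' → 'ony'
i=3: skip
i=4: add 'r' → 'onyr'
i=5: add 'a' → 'onyra'
i=6: skip
i=7: add 'y' → 'onyray'
i=8: add 'y' → 'onyrayy'
i=9: skip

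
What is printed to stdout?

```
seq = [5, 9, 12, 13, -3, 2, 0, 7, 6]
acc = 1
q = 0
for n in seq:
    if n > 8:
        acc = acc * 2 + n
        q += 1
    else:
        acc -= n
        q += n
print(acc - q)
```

n=5: not >8, acc = 1-5 = -4; q=5
n=9: >8, acc = (-4)*2+9 = 1; q=6
n=12: >8, acc = 1*2+12 = 14; q=7
n=13: >8, acc = 14*2+13 = 41; q=8
n=-3: not >8, acc = 41-(-3) = 44; q=5
n=2: not >8, acc = 44-2 = 42; q=7
n=0: not >8, acc = 42-0 = 42; q=7
n=7: not >8, acc = 42-7 = 35; q=14
n=6: not >8, acc = 35-6 = 29; q=20
acc-q = 29-20 = 9

9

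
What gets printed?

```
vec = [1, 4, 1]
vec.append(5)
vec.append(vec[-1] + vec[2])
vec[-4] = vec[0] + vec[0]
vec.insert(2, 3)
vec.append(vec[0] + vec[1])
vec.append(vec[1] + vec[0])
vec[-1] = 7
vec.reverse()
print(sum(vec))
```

28

append 5 → [1, 4, 1, 5]
append vec[-1]+vec[2] = 5+1 = 6 → [1, 4, 1, 5, 6]
vec[-4] = vec[0]+vec[0] = 1+1 = 2 → [1, 2, 1, 5, 6]
insert 3 at 2 → [1, 2, 3, 1, 5, 6]
append vec[0]+vec[1] = 1+2 = 3 → [1, 2, 3, 1, 5, 6, 3]
append vec[1]+vec[0] = 2+1 = 3 → [1, 2, 3, 1, 5, 6, 3, 3]
vec[-1] = 7 → [1, 2, 3, 1, 5, 6, 3, 7]
reverse → [7, 3, 6, 5, 1, 3, 2, 1]
sum = 28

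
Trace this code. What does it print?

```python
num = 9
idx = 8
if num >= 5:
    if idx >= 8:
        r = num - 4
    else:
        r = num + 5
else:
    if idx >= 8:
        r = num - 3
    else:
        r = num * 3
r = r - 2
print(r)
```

3

num=9, idx=8
num >= 5 is True; idx >= 8 is True
→ r = num - 4 = 5
r = 5-2 = 3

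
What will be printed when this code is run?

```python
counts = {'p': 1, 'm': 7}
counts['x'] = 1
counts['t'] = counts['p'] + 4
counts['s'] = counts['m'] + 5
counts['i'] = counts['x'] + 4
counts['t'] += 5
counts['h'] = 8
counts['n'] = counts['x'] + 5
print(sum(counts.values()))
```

counts['x'] = 1 → {'p': 1, 'm': 7, 'x': 1}
counts['t'] = counts['p']+4 = 5 → {'p': 1, 'm': 7, 'x': 1, 't': 5}
counts['s'] = counts['m']+5 = 12 → {'p': 1, 'm': 7, 'x': 1, 't': 5, 's': 12}
counts['i'] = counts['x']+4 = 5 → {'p': 1, 'm': 7, 'x': 1, 't': 5, 's': 12, 'i': 5}
counts['t'] = 5+5 = 10 → {'p': 1, 'm': 7, 'x': 1, 't': 10, 's': 12, 'i': 5}
counts['h'] = 8 → {'p': 1, 'm': 7, 'x': 1, 't': 10, 's': 12, 'i': 5, 'h': 8}
counts['n'] = counts['x']+5 = 6 → {'p': 1, 'm': 7, 'x': 1, 't': 10, 's': 12, 'i': 5, 'h': 8, 'n': 6}
sum of values = 50

50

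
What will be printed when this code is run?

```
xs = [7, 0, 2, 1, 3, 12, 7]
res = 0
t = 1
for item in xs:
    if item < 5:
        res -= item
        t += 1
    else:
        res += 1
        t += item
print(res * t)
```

-93

item=7: not <5, res = 0+1 = 1; t=8
item=0: <5, res = 1-0 = 1; t=9
item=2: <5, res = 1-2 = -1; t=10
item=1: <5, res = (-1)-1 = -2; t=11
item=3: <5, res = (-2)-3 = -5; t=12
item=12: not <5, res = (-5)+1 = -4; t=24
item=7: not <5, res = (-4)+1 = -3; t=31
res*t = (-3)*31 = -93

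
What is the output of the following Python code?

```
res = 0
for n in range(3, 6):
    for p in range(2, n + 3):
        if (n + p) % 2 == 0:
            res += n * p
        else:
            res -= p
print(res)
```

n=3,p=2: odd sum, res = 0-2 = -2
n=3,p=3: even sum, res = (-2)+9 = 7
n=3,p=4: odd sum, res = 7-4 = 3
n=3,p=5: even sum, res = 3+15 = 18
n=4,p=2: even sum, res = 18+8 = 26
n=4,p=3: odd sum, res = 26-3 = 23
n=4,p=4: even sum, res = 23+16 = 39
n=4,p=5: odd sum, res = 39-5 = 34
n=4,p=6: even sum, res = 34+24 = 58
n=5,p=2: odd sum, res = 58-2 = 56
n=5,p=3: even sum, res = 56+15 = 71
n=5,p=4: odd sum, res = 71-4 = 67
n=5,p=5: even sum, res = 67+25 = 92
n=5,p=6: odd sum, res = 92-6 = 86
n=5,p=7: even sum, res = 86+35 = 121

121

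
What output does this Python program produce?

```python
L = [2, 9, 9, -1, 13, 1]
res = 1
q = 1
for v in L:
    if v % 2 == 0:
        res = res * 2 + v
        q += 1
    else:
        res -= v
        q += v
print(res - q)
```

v=2: even, res = 1*2+2 = 4; q=2
v=9: not even, res = 4-9 = -5; q=11
v=9: not even, res = (-5)-9 = -14; q=20
v=-1: not even, res = (-14)-(-1) = -13; q=19
v=13: not even, res = (-13)-13 = -26; q=32
v=1: not even, res = (-26)-1 = -27; q=33
res-q = (-27)-33 = -60

-60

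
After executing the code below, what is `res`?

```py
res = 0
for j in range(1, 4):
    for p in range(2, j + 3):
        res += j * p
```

65

j=1,p=2: res = 0+2 = 2
j=1,p=3: res = 2+3 = 5
j=2,p=2: res = 5+4 = 9
j=2,p=3: res = 9+6 = 15
j=2,p=4: res = 15+8 = 23
j=3,p=2: res = 23+6 = 29
j=3,p=3: res = 29+9 = 38
j=3,p=4: res = 38+12 = 50
j=3,p=5: res = 50+15 = 65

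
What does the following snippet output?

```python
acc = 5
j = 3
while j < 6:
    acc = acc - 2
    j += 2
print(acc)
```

1

j=3: acc = 5-2 = 3
j=5: acc = 3-2 = 1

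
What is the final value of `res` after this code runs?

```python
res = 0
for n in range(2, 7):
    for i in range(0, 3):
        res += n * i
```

60

n=2,i=0: res = 0+0 = 0
n=2,i=1: res = 0+2 = 2
n=2,i=2: res = 2+4 = 6
n=3,i=0: res = 6+0 = 6
n=3,i=1: res = 6+3 = 9
n=3,i=2: res = 9+6 = 15
n=4,i=0: res = 15+0 = 15
n=4,i=1: res = 15+4 = 19
n=4,i=2: res = 19+8 = 27
n=5,i=0: res = 27+0 = 27
n=5,i=1: res = 27+5 = 32
n=5,i=2: res = 32+10 = 42
n=6,i=0: res = 42+0 = 42
n=6,i=1: res = 42+6 = 48
n=6,i=2: res = 48+12 = 60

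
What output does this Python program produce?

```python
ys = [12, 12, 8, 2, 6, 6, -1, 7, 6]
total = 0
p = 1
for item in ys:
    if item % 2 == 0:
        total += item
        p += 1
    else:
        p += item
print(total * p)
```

item=12: even, total = 0+12 = 12; p=2
item=12: even, total = 12+12 = 24; p=3
item=8: even, total = 24+8 = 32; p=4
item=2: even, total = 32+2 = 34; p=5
item=6: even, total = 34+6 = 40; p=6
item=6: even, total = 40+6 = 46; p=7
item=-1: not even; p=6
item=7: not even; p=13
item=6: even, total = 46+6 = 52; p=14
total*p = 52*14 = 728

728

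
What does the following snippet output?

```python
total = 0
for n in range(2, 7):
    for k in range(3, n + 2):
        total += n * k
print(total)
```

315

n=2,k=3: total = 0+6 = 6
n=3,k=3: total = 6+9 = 15
n=3,k=4: total = 15+12 = 27
n=4,k=3: total = 27+12 = 39
n=4,k=4: total = 39+16 = 55
n=4,k=5: total = 55+20 = 75
n=5,k=3: total = 75+15 = 90
n=5,k=4: total = 90+20 = 110
n=5,k=5: total = 110+25 = 135
n=5,k=6: total = 135+30 = 165
n=6,k=3: total = 165+18 = 183
n=6,k=4: total = 183+24 = 207
n=6,k=5: total = 207+30 = 237
n=6,k=6: total = 237+36 = 273
n=6,k=7: total = 273+42 = 315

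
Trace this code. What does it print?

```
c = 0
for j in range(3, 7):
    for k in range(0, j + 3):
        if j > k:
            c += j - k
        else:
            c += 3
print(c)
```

j=3,k=0: 3>0, c = 0+3 = 3
j=3,k=1: 3>1, c = 3+2 = 5
j=3,k=2: 3>2, c = 5+1 = 6
j=3,k=3: not 3>3, c = 6+3 = 9
j=3,k=4: not 3>4, c = 9+3 = 12
j=3,k=5: not 3>5, c = 12+3 = 15
j=4,k=0: 4>0, c = 15+4 = 19
j=4,k=1: 4>1, c = 19+3 = 22
j=4,k=2: 4>2, c = 22+2 = 24
j=4,k=3: 4>3, c = 24+1 = 25
j=4,k=4: not 4>4, c = 25+3 = 28
j=4,k=5: not 4>5, c = 28+3 = 31
j=4,k=6: not 4>6, c = 31+3 = 34
j=5,k=0: 5>0, c = 34+5 = 39
j=5,k=1: 5>1, c = 39+4 = 43
j=5,k=2: 5>2, c = 43+3 = 46
j=5,k=3: 5>3, c = 46+2 = 48
j=5,k=4: 5>4, c = 48+1 = 49
j=5,k=5: not 5>5, c = 49+3 = 52
j=5,k=6: not 5>6, c = 52+3 = 55
j=5,k=7: not 5>7, c = 55+3 = 58
j=6,k=0: 6>0, c = 58+6 = 64
j=6,k=1: 6>1, c = 64+5 = 69
j=6,k=2: 6>2, c = 69+4 = 73
j=6,k=3: 6>3, c = 73+3 = 76
j=6,k=4: 6>4, c = 76+2 = 78
j=6,k=5: 6>5, c = 78+1 = 79
j=6,k=6: not 6>6, c = 79+3 = 82
j=6,k=7: not 6>7, c = 82+3 = 85
j=6,k=8: not 6>8, c = 85+3 = 88

88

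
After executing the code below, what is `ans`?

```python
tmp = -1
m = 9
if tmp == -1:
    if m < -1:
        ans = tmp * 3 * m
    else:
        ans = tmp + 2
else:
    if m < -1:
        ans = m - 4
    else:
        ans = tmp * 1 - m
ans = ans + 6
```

tmp=-1, m=9
tmp == -1 is True; m < -1 is False
→ ans = tmp + 2 = 1
ans = 1+6 = 7

7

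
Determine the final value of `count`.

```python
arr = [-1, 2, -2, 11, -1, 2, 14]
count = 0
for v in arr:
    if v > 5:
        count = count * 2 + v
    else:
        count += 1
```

52

v=-1: not >5, count = 0+1 = 1
v=2: not >5, count = 1+1 = 2
v=-2: not >5, count = 2+1 = 3
v=11: >5, count = 3*2+11 = 17
v=-1: not >5, count = 17+1 = 18
v=2: not >5, count = 18+1 = 19
v=14: >5, count = 19*2+14 = 52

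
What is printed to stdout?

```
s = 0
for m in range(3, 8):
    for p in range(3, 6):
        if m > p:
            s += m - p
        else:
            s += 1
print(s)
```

m=3,p=3: not 3>3, s = 0+1 = 1
m=3,p=4: not 3>4, s = 1+1 = 2
m=3,p=5: not 3>5, s = 2+1 = 3
m=4,p=3: 4>3, s = 3+1 = 4
m=4,p=4: not 4>4, s = 4+1 = 5
m=4,p=5: not 4>5, s = 5+1 = 6
m=5,p=3: 5>3, s = 6+2 = 8
m=5,p=4: 5>4, s = 8+1 = 9
m=5,p=5: not 5>5, s = 9+1 = 10
m=6,p=3: 6>3, s = 10+3 = 13
m=6,p=4: 6>4, s = 13+2 = 15
m=6,p=5: 6>5, s = 15+1 = 16
m=7,p=3: 7>3, s = 16+4 = 20
m=7,p=4: 7>4, s = 20+3 = 23
m=7,p=5: 7>5, s = 23+2 = 25

25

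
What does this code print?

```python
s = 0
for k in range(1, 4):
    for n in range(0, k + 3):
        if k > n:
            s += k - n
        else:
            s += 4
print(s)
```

46

k=1,n=0: 1>0, s = 0+1 = 1
k=1,n=1: not 1>1, s = 1+4 = 5
k=1,n=2: not 1>2, s = 5+4 = 9
k=1,n=3: not 1>3, s = 9+4 = 13
k=2,n=0: 2>0, s = 13+2 = 15
k=2,n=1: 2>1, s = 15+1 = 16
k=2,n=2: not 2>2, s = 16+4 = 20
k=2,n=3: not 2>3, s = 20+4 = 24
k=2,n=4: not 2>4, s = 24+4 = 28
k=3,n=0: 3>0, s = 28+3 = 31
k=3,n=1: 3>1, s = 31+2 = 33
k=3,n=2: 3>2, s = 33+1 = 34
k=3,n=3: not 3>3, s = 34+4 = 38
k=3,n=4: not 3>4, s = 38+4 = 42
k=3,n=5: not 3>5, s = 42+4 = 46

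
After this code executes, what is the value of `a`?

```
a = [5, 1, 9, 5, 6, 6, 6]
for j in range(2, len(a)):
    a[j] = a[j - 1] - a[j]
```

[5, 1, -8, -13, -19, -25, -31]

j=2: a[2] = 1-9 = -8 → [5, 1, -8, 5, 6, 6, 6]
j=3: a[3] = (-8)-5 = -13 → [5, 1, -8, -13, 6, 6, 6]
j=4: a[4] = (-13)-6 = -19 → [5, 1, -8, -13, -19, 6, 6]
j=5: a[5] = (-19)-6 = -25 → [5, 1, -8, -13, -19, -25, 6]
j=6: a[6] = (-25)-6 = -31 → [5, 1, -8, -13, -19, -25, -31]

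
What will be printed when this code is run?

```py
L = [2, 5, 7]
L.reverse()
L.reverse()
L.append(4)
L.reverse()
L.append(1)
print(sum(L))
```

19

reverse → [7, 5, 2]
reverse → [2, 5, 7]
append 4 → [2, 5, 7, 4]
reverse → [4, 7, 5, 2]
append 1 → [4, 7, 5, 2, 1]
sum = 19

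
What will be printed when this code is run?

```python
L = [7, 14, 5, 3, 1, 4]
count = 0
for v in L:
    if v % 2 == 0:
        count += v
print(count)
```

18

v=7: not even
v=14: even, count = 0+14 = 14
v=5: not even
v=3: not even
v=1: not even
v=4: even, count = 14+4 = 18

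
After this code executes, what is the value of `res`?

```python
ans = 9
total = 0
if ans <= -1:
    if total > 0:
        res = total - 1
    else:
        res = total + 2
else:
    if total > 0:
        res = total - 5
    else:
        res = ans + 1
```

ans=9, total=0
ans <= -1 is False; total > 0 is False
→ res = ans + 1 = 10

10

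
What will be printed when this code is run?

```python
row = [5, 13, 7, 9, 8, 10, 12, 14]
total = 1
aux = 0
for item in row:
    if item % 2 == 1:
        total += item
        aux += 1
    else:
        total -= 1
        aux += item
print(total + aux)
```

item=5: odd, total = 1+5 = 6; aux=1
item=13: odd, total = 6+13 = 19; aux=2
item=7: odd, total = 19+7 = 26; aux=3
item=9: odd, total = 26+9 = 35; aux=4
item=8: not odd, total = 35-1 = 34; aux=12
item=10: not odd, total = 34-1 = 33; aux=22
item=12: not odd, total = 33-1 = 32; aux=34
item=14: not odd, total = 32-1 = 31; aux=48
total+aux = 31+48 = 79

79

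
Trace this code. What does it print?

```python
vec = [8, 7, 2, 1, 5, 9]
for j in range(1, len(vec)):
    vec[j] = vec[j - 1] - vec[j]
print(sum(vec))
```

-17

j=1: vec[1] = 8-7 = 1 → [8, 1, 2, 1, 5, 9]
j=2: vec[2] = 1-2 = -1 → [8, 1, -1, 1, 5, 9]
j=3: vec[3] = (-1)-1 = -2 → [8, 1, -1, -2, 5, 9]
j=4: vec[4] = (-2)-5 = -7 → [8, 1, -1, -2, -7, 9]
j=5: vec[5] = (-7)-9 = -16 → [8, 1, -1, -2, -7, -16]
sum = -17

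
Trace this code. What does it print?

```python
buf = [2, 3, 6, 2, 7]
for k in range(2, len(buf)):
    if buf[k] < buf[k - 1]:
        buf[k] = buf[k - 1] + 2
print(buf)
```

k=2: 6>=3, unchanged → [2, 3, 6, 2, 7]
k=3: 2<6, buf[3] = 6+2 = 8 → [2, 3, 6, 8, 7]
k=4: 7<8, buf[4] = 8+2 = 10 → [2, 3, 6, 8, 10]

[2, 3, 6, 8, 10]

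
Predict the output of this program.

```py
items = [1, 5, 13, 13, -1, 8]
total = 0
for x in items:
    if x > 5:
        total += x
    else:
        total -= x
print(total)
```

x=1: not >5, total = 0-1 = -1
x=5: not >5, total = (-1)-5 = -6
x=13: >5, total = (-6)+13 = 7
x=13: >5, total = 7+13 = 20
x=-1: not >5, total = 20-(-1) = 21
x=8: >5, total = 21+8 = 29

29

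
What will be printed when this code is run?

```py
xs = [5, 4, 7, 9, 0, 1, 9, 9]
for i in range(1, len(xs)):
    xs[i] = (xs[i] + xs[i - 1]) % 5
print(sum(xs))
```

i=1: xs[1] = (4+5)%5 = 4 → [5, 4, 7, 9, 0, 1, 9, 9]
i=2: xs[2] = (7+4)%5 = 1 → [5, 4, 1, 9, 0, 1, 9, 9]
i=3: xs[3] = (9+1)%5 = 0 → [5, 4, 1, 0, 0, 1, 9, 9]
i=4: xs[4] = (0+0)%5 = 0 → [5, 4, 1, 0, 0, 1, 9, 9]
i=5: xs[5] = (1+0)%5 = 1 → [5, 4, 1, 0, 0, 1, 9, 9]
i=6: xs[6] = (9+1)%5 = 0 → [5, 4, 1, 0, 0, 1, 0, 9]
i=7: xs[7] = (9+0)%5 = 4 → [5, 4, 1, 0, 0, 1, 0, 4]
sum = 15

15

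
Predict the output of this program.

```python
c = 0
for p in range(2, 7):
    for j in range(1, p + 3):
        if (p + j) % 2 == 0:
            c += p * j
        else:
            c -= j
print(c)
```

240

p=2,j=1: odd sum, c = 0-1 = -1
p=2,j=2: even sum, c = (-1)+4 = 3
p=2,j=3: odd sum, c = 3-3 = 0
p=2,j=4: even sum, c = 0+8 = 8
p=3,j=1: even sum, c = 8+3 = 11
p=3,j=2: odd sum, c = 11-2 = 9
p=3,j=3: even sum, c = 9+9 = 18
p=3,j=4: odd sum, c = 18-4 = 14
p=3,j=5: even sum, c = 14+15 = 29
p=4,j=1: odd sum, c = 29-1 = 28
p=4,j=2: even sum, c = 28+8 = 36
p=4,j=3: odd sum, c = 36-3 = 33
p=4,j=4: even sum, c = 33+16 = 49
p=4,j=5: odd sum, c = 49-5 = 44
p=4,j=6: even sum, c = 44+24 = 68
p=5,j=1: even sum, c = 68+5 = 73
p=5,j=2: odd sum, c = 73-2 = 71
p=5,j=3: even sum, c = 71+15 = 86
p=5,j=4: odd sum, c = 86-4 = 82
p=5,j=5: even sum, c = 82+25 = 107
p=5,j=6: odd sum, c = 107-6 = 101
p=5,j=7: even sum, c = 101+35 = 136
p=6,j=1: odd sum, c = 136-1 = 135
p=6,j=2: even sum, c = 135+12 = 147
p=6,j=3: odd sum, c = 147-3 = 144
p=6,j=4: even sum, c = 144+24 = 168
p=6,j=5: odd sum, c = 168-5 = 163
p=6,j=6: even sum, c = 163+36 = 199
p=6,j=7: odd sum, c = 199-7 = 192
p=6,j=8: even sum, c = 192+48 = 240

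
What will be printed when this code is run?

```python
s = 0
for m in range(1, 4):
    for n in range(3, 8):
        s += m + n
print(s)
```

m=1,n=3: s = 0+4 = 4
m=1,n=4: s = 4+5 = 9
m=1,n=5: s = 9+6 = 15
m=1,n=6: s = 15+7 = 22
m=1,n=7: s = 22+8 = 30
m=2,n=3: s = 30+5 = 35
m=2,n=4: s = 35+6 = 41
m=2,n=5: s = 41+7 = 48
m=2,n=6: s = 48+8 = 56
m=2,n=7: s = 56+9 = 65
m=3,n=3: s = 65+6 = 71
m=3,n=4: s = 71+7 = 78
m=3,n=5: s = 78+8 = 86
m=3,n=6: s = 86+9 = 95
m=3,n=7: s = 95+10 = 105

105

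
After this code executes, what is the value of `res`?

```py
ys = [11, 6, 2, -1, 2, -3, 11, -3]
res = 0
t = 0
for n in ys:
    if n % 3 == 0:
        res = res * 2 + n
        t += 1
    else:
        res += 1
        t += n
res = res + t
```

n=11: not %3==0, res = 0+1 = 1; t=11
n=6: %3==0, res = 1*2+6 = 8; t=12
n=2: not %3==0, res = 8+1 = 9; t=14
n=-1: not %3==0, res = 9+1 = 10; t=13
n=2: not %3==0, res = 10+1 = 11; t=15
n=-3: %3==0, res = 11*2+(-3) = 19; t=16
n=11: not %3==0, res = 19+1 = 20; t=27
n=-3: %3==0, res = 20*2+(-3) = 37; t=28
res+t = 37+28 = 65

65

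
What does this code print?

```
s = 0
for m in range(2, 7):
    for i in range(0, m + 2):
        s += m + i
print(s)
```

210

m=2,i=0: s = 0+2 = 2
m=2,i=1: s = 2+3 = 5
m=2,i=2: s = 5+4 = 9
m=2,i=3: s = 9+5 = 14
m=3,i=0: s = 14+3 = 17
m=3,i=1: s = 17+4 = 21
m=3,i=2: s = 21+5 = 26
m=3,i=3: s = 26+6 = 32
m=3,i=4: s = 32+7 = 39
m=4,i=0: s = 39+4 = 43
m=4,i=1: s = 43+5 = 48
m=4,i=2: s = 48+6 = 54
m=4,i=3: s = 54+7 = 61
m=4,i=4: s = 61+8 = 69
m=4,i=5: s = 69+9 = 78
m=5,i=0: s = 78+5 = 83
m=5,i=1: s = 83+6 = 89
m=5,i=2: s = 89+7 = 96
m=5,i=3: s = 96+8 = 104
m=5,i=4: s = 104+9 = 113
m=5,i=5: s = 113+10 = 123
m=5,i=6: s = 123+11 = 134
m=6,i=0: s = 134+6 = 140
m=6,i=1: s = 140+7 = 147
m=6,i=2: s = 147+8 = 155
m=6,i=3: s = 155+9 = 164
m=6,i=4: s = 164+10 = 174
m=6,i=5: s = 174+11 = 185
m=6,i=6: s = 185+12 = 197
m=6,i=7: s = 197+13 = 210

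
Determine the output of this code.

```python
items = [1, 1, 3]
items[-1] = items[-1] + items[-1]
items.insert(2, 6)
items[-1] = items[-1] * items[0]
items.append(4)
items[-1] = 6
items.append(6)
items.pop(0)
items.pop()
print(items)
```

items[-1] = items[-1]+items[-1] = 3+3 = 6 → [1, 1, 6]
insert 6 at 2 → [1, 1, 6, 6]
items[-1] = items[-1]*items[0] = 6*1 = 6 → [1, 1, 6, 6]
append 4 → [1, 1, 6, 6, 4]
items[-1] = 6 → [1, 1, 6, 6, 6]
append 6 → [1, 1, 6, 6, 6, 6]
pop(0) removes 1 → [1, 6, 6, 6, 6]
pop() removes 6 → [1, 6, 6, 6]

[1, 6, 6, 6]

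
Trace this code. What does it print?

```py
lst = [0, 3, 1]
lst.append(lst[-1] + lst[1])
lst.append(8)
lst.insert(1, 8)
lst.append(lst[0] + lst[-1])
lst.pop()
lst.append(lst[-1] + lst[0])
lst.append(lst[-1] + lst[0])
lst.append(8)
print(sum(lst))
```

48

append lst[-1]+lst[1] = 1+3 = 4 → [0, 3, 1, 4]
append 8 → [0, 3, 1, 4, 8]
insert 8 at 1 → [0, 8, 3, 1, 4, 8]
append lst[0]+lst[-1] = 0+8 = 8 → [0, 8, 3, 1, 4, 8, 8]
pop() removes 8 → [0, 8, 3, 1, 4, 8]
append lst[-1]+lst[0] = 8+0 = 8 → [0, 8, 3, 1, 4, 8, 8]
append lst[-1]+lst[0] = 8+0 = 8 → [0, 8, 3, 1, 4, 8, 8, 8]
append 8 → [0, 8, 3, 1, 4, 8, 8, 8, 8]
sum = 48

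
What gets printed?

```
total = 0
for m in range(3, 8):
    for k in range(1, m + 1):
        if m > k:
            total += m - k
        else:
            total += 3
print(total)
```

m=3,k=1: 3>1, total = 0+2 = 2
m=3,k=2: 3>2, total = 2+1 = 3
m=3,k=3: not 3>3, total = 3+3 = 6
m=4,k=1: 4>1, total = 6+3 = 9
m=4,k=2: 4>2, total = 9+2 = 11
m=4,k=3: 4>3, total = 11+1 = 12
m=4,k=4: not 4>4, total = 12+3 = 15
m=5,k=1: 5>1, total = 15+4 = 19
m=5,k=2: 5>2, total = 19+3 = 22
m=5,k=3: 5>3, total = 22+2 = 24
m=5,k=4: 5>4, total = 24+1 = 25
m=5,k=5: not 5>5, total = 25+3 = 28
m=6,k=1: 6>1, total = 28+5 = 33
m=6,k=2: 6>2, total = 33+4 = 37
m=6,k=3: 6>3, total = 37+3 = 40
m=6,k=4: 6>4, total = 40+2 = 42
m=6,k=5: 6>5, total = 42+1 = 43
m=6,k=6: not 6>6, total = 43+3 = 46
m=7,k=1: 7>1, total = 46+6 = 52
m=7,k=2: 7>2, total = 52+5 = 57
m=7,k=3: 7>3, total = 57+4 = 61
m=7,k=4: 7>4, total = 61+3 = 64
m=7,k=5: 7>5, total = 64+2 = 66
m=7,k=6: 7>6, total = 66+1 = 67
m=7,k=7: not 7>7, total = 67+3 = 70

70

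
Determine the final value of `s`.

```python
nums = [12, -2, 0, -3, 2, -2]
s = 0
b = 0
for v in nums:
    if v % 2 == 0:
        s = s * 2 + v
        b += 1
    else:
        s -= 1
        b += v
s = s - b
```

v=12: even, s = 0*2+12 = 12; b=1
v=-2: even, s = 12*2+(-2) = 22; b=2
v=0: even, s = 22*2+0 = 44; b=3
v=-3: not even, s = 44-1 = 43; b=0
v=2: even, s = 43*2+2 = 88; b=1
v=-2: even, s = 88*2+(-2) = 174; b=2
s-b = 174-2 = 172

172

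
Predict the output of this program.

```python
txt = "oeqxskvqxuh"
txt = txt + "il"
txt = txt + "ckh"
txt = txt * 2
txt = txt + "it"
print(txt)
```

+ 'il' → 'oeqxskvqxuhil'
+ 'ckh' → 'oeqxskvqxuhilckh'
repeat ×2 → 'oeqxskvqxuhilckhoeqxskvqxuhilckh'
+ 'it' → 'oeqxskvqxuhilckhoeqxskvqxuhilckhit'

oeqxskvqxuhilckhoeqxskvqxuhilckhit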